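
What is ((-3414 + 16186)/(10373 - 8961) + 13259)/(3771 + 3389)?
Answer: 234181/126374 ≈ 1.8531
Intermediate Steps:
((-3414 + 16186)/(10373 - 8961) + 13259)/(3771 + 3389) = (12772/1412 + 13259)/7160 = (12772*(1/1412) + 13259)*(1/7160) = (3193/353 + 13259)*(1/7160) = (4683620/353)*(1/7160) = 234181/126374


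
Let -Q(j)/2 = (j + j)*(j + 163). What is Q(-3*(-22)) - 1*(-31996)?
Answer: -28460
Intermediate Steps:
Q(j) = -4*j*(163 + j) (Q(j) = -2*(j + j)*(j + 163) = -2*2*j*(163 + j) = -4*j*(163 + j))
Q(-3*(-22)) - 1*(-31996) = -4*(-3*(-22))*(163 - 3*(-22)) - 1*(-31996) = -4*66*(163 + 66) + 31996 = -4*66*229 + 31996 = -60456 + 31996 = -28460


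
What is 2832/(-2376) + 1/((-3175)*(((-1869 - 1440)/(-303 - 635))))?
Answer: -413269904/346700475 ≈ -1.1920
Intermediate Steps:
2832/(-2376) + 1/((-3175)*(((-1869 - 1440)/(-303 - 635)))) = 2832*(-1/2376) - 1/(3175*((-3309/(-938)))) = -118/99 - 1/(3175*((-3309*(-1/938)))) = -118/99 - 1/(3175*3309/938) = -118/99 - 1/3175*938/3309 = -118/99 - 938/10506075 = -413269904/346700475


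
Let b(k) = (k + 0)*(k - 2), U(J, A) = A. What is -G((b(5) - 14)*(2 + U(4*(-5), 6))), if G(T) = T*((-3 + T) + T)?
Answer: -104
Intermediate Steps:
b(k) = k*(-2 + k)
G(T) = T*(-3 + 2*T)
-G((b(5) - 14)*(2 + U(4*(-5), 6))) = -(5*(-2 + 5) - 14)*(2 + 6)*(-3 + 2*((5*(-2 + 5) - 14)*(2 + 6))) = -(5*3 - 14)*8*(-3 + 2*((5*3 - 14)*8)) = -(15 - 14)*8*(-3 + 2*((15 - 14)*8)) = -1*8*(-3 + 2*(1*8)) = -8*(-3 + 2*8) = -8*(-3 + 16) = -8*13 = -1*104 = -104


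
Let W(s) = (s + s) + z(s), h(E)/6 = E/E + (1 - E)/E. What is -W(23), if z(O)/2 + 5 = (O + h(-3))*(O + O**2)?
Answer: -23220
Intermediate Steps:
h(E) = 6 + 6*(1 - E)/E (h(E) = 6*(E/E + (1 - E)/E) = 6*(1 + (1 - E)/E) = 6 + 6*(1 - E)/E)
z(O) = -10 + 2*(-2 + O)*(O + O**2) (z(O) = -10 + 2*((O + 6/(-3))*(O + O**2)) = -10 + 2*((O + 6*(-1/3))*(O + O**2)) = -10 + 2*((O - 2)*(O + O**2)) = -10 + 2*((-2 + O)*(O + O**2)) = -10 + 2*(-2 + O)*(O + O**2))
W(s) = -10 - 2*s - 2*s**2 + 2*s**3 (W(s) = (s + s) + (-10 - 4*s - 2*s**2 + 2*s**3) = 2*s + (-10 - 4*s - 2*s**2 + 2*s**3) = -10 - 2*s - 2*s**2 + 2*s**3)
-W(23) = -(-10 - 2*23 - 2*23**2 + 2*23**3) = -(-10 - 46 - 2*529 + 2*12167) = -(-10 - 46 - 1058 + 24334) = -1*23220 = -23220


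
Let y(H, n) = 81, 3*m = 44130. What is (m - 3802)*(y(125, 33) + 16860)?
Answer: 184792428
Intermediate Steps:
m = 14710 (m = (1/3)*44130 = 14710)
(m - 3802)*(y(125, 33) + 16860) = (14710 - 3802)*(81 + 16860) = 10908*16941 = 184792428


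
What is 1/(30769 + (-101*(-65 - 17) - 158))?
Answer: 1/38893 ≈ 2.5712e-5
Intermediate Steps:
1/(30769 + (-101*(-65 - 17) - 158)) = 1/(30769 + (-101*(-82) - 158)) = 1/(30769 + (8282 - 158)) = 1/(30769 + 8124) = 1/38893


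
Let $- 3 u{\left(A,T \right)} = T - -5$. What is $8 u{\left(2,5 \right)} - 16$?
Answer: $- \frac{128}{3} \approx -42.667$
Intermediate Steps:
$u{\left(A,T \right)} = - \frac{5}{3} - \frac{T}{3}$ ($u{\left(A,T \right)} = - \frac{T - -5}{3} = - \frac{T + 5}{3} = - \frac{5 + T}{3} = - \frac{5}{3} - \frac{T}{3}$)
$8 u{\left(2,5 \right)} - 16 = 8 \left(- \frac{5}{3} - \frac{5}{3}\right) - 16 = 8 \left(- \frac{10}{3}\right) - 16 = - \frac{80}{3} - 16 = - \frac{128}{3}$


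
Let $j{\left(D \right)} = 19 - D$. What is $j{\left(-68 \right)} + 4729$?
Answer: $4816$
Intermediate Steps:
$j{\left(-68 \right)} + 4729 = \left(19 - -68\right) + 4729 = \left(19 + 68\right) + 4729 = 87 + 4729 = 4816$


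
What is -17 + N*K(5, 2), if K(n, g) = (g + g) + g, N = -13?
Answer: -95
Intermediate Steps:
K(n, g) = 3*g (K(n, g) = 2*g + g = 3*g)
-17 + N*K(5, 2) = -17 - 39*2 = -17 - 13*6 = -17 - 78 = -95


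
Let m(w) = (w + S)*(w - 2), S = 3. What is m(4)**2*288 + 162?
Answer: 56610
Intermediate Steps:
m(w) = (-2 + w)*(3 + w) (m(w) = (w + 3)*(w - 2) = (3 + w)*(-2 + w) = (-2 + w)*(3 + w))
m(4)**2*288 + 162 = (-6 + 4 + 4**2)**2*288 + 162 = (-6 + 4 + 16)**2*288 + 162 = 14**2*288 + 162 = 196*288 + 162 = 56448 + 162 = 56610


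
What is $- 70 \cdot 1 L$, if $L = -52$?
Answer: $3640$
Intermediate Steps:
$- 70 \cdot 1 L = - 70 \cdot 1 \left(-52\right) = - 70 \left(-52\right) = \left(-1\right) \left(-3640\right) = 3640$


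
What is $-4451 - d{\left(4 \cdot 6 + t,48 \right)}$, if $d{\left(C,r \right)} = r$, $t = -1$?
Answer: $-4499$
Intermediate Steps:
$-4451 - d{\left(4 \cdot 6 + t,48 \right)} = -4451 - 48 = -4499$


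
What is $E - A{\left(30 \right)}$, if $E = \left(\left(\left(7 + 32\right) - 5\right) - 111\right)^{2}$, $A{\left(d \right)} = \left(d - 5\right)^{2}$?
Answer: $5304$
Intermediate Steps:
$A{\left(d \right)} = \left(-5 + d\right)^{2}$
$E = 5929$ ($E = \left(\left(39 - 5\right) - 111\right)^{2} = \left(34 - 111\right)^{2} = \left(-77\right)^{2} = 5929$)
$E - A{\left(30 \right)} = 5929 - \left(-5 + 30\right)^{2} = 5929 - 25^{2} = 5929 - 625 = 5304$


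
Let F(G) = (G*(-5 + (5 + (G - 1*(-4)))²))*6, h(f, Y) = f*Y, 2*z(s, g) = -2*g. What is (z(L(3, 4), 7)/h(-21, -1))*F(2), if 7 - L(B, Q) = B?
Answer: -464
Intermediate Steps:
L(B, Q) = 7 - B
z(s, g) = -g (z(s, g) = (-2*g)/2 = -g)
h(f, Y) = Y*f
F(G) = 6*G*(-5 + (9 + G)²) (F(G) = (G*(-5 + (5 + (G + 4))²))*6 = (G*(-5 + (5 + (4 + G))²))*6 = (G*(-5 + (9 + G)²))*6 = 6*G*(-5 + (9 + G)²))
(z(L(3, 4), 7)/h(-21, -1))*F(2) = ((-1*7)/((-1*(-21))))*(6*2*(-5 + (9 + 2)²)) = (-7/21)*(6*2*(-5 + 11²)) = (-7*1/21)*(6*2*(-5 + 121)) = -2*2*116 = -⅓*1392 = -464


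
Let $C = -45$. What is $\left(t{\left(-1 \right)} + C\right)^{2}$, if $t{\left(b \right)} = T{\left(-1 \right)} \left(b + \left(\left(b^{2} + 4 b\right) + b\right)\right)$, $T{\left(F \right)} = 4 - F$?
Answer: $4900$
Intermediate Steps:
$t{\left(b \right)} = 5 b^{2} + 30 b$ ($t{\left(b \right)} = \left(4 - -1\right) \left(b + \left(\left(b^{2} + 4 b\right) + b\right)\right) = \left(4 + 1\right) \left(b + \left(b^{2} + 5 b\right)\right) = 5 \left(b^{2} + 6 b\right) = 5 b^{2} + 30 b$)
$\left(t{\left(-1 \right)} + C\right)^{2} = \left(5 \left(-1\right) \left(6 - 1\right) - 45\right)^{2} = \left(5 \left(-1\right) 5 - 45\right)^{2} = \left(-25 - 45\right)^{2} = \left(-70\right)^{2} = 4900$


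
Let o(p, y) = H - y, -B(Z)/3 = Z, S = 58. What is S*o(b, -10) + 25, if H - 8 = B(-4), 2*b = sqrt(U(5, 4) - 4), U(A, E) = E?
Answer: 1765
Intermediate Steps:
b = 0 (b = sqrt(4 - 4)/2 = sqrt(0)/2 = (1/2)*0 = 0)
B(Z) = -3*Z
H = 20 (H = 8 - 3*(-4) = 8 + 12 = 20)
o(p, y) = 20 - y
S*o(b, -10) + 25 = 58*(20 - 1*(-10)) + 25 = 58*(20 + 10) + 25 = 58*30 + 25 = 1740 + 25 = 1765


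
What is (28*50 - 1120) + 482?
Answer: 762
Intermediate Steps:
(28*50 - 1120) + 482 = (1400 - 1120) + 482 = 280 + 482 = 762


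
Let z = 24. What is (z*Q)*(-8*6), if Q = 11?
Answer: -12672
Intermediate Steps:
(z*Q)*(-8*6) = (24*11)*(-8*6) = 264*(-48) = -12672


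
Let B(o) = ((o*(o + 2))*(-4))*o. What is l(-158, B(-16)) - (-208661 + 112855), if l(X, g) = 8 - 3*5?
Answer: 95799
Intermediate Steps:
B(o) = -4*o²*(2 + o) (B(o) = ((o*(2 + o))*(-4))*o = (-4*o*(2 + o))*o = -4*o²*(2 + o))
l(X, g) = -7 (l(X, g) = 8 - 15 = -7)
l(-158, B(-16)) - (-208661 + 112855) = -7 - (-208661 + 112855) = -7 - 1*(-95806) = -7 + 95806 = 95799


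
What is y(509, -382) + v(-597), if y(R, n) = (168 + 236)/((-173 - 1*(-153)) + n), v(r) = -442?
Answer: -89044/201 ≈ -443.00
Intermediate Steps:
y(R, n) = 404/(-20 + n) (y(R, n) = 404/((-173 + 153) + n) = 404/(-20 + n))
y(509, -382) + v(-597) = 404/(-20 - 382) - 442 = 404/(-402) - 442 = 404*(-1/402) - 442 = -202/201 - 442 = -89044/201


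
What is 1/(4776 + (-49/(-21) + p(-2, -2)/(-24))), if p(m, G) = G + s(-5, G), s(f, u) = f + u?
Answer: 24/114689 ≈ 0.00020926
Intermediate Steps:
p(m, G) = -5 + 2*G (p(m, G) = G + (-5 + G) = -5 + 2*G)
1/(4776 + (-49/(-21) + p(-2, -2)/(-24))) = 1/(4776 + (-49/(-21) + (-5 + 2*(-2))/(-24))) = 1/(4776 + (-49*(-1/21) + (-5 - 4)*(-1/24))) = 1/(4776 + (7/3 - 9*(-1/24))) = 1/(4776 + (7/3 + 3/8)) = 1/(4776 + 65/24) = 1/(114689/24) = 24/114689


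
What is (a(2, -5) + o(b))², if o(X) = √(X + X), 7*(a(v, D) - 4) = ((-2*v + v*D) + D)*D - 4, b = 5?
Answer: (17 + √10)² ≈ 406.52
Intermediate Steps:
a(v, D) = 24/7 + D*(D - 2*v + D*v)/7 (a(v, D) = 4 + (((-2*v + v*D) + D)*D - 4)/7 = 4 + (((-2*v + D*v) + D)*D - 4)/7 = 4 + ((D - 2*v + D*v)*D - 4)/7 = 4 + (D*(D - 2*v + D*v) - 4)/7 = 4 + (-4 + D*(D - 2*v + D*v))/7 = 4 + (-4/7 + D*(D - 2*v + D*v)/7) = 24/7 + D*(D - 2*v + D*v)/7)
o(X) = √2*√X (o(X) = √(2*X) = √2*√X)
(a(2, -5) + o(b))² = ((24/7 + (⅐)*(-5)² - 2/7*(-5)*2 + (⅐)*2*(-5)²) + √2*√5)² = ((24/7 + (⅐)*25 + 20/7 + (⅐)*2*25) + √10)² = ((24/7 + 25/7 + 20/7 + 50/7) + √10)² = (17 + √10)²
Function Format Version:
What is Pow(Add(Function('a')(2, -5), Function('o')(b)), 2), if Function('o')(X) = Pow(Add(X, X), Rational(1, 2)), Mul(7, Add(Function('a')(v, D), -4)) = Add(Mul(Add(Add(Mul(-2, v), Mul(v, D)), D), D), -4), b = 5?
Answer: Pow(Add(17, Pow(10, Rational(1, 2))), 2) ≈ 406.52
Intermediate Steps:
Function('a')(v, D) = Add(Rational(24, 7), Mul(Rational(1, 7), D, Add(D, Mul(-2, v), Mul(D, v)))) (Function('a')(v, D) = Add(4, Mul(Rational(1, 7), Add(Mul(Add(Add(Mul(-2, v), Mul(v, D)), D), D), -4))) = Add(4, Mul(Rational(1, 7), Add(Mul(Add(Add(Mul(-2, v), Mul(D, v)), D), D), -4))) = Add(4, Mul(Rational(1, 7), Add(Mul(Add(D, Mul(-2, v), Mul(D, v)), D), -4))) = Add(4, Mul(Rational(1, 7), Add(Mul(D, Add(D, Mul(-2, v), Mul(D, v))), -4))) = Add(4, Mul(Rational(1, 7), Add(-4, Mul(D, Add(D, Mul(-2, v), Mul(D, v)))))) = Add(4, Add(Rational(-4, 7), Mul(Rational(1, 7), D, Add(D, Mul(-2, v), Mul(D, v))))) = Add(Rational(24, 7), Mul(Rational(1, 7), D, Add(D, Mul(-2, v), Mul(D, v)))))
Function('o')(X) = Mul(Pow(2, Rational(1, 2)), Pow(X, Rational(1, 2))) (Function('o')(X) = Pow(Mul(2, X), Rational(1, 2)) = Mul(Pow(2, Rational(1, 2)), Pow(X, Rational(1, 2))))
Pow(Add(Function('a')(2, -5), Function('o')(b)), 2) = Pow(Add(Add(Rational(24, 7), Mul(Rational(1, 7), Pow(-5, 2)), Mul(Rational(-2, 7), -5, 2), Mul(Rational(1, 7), 2, Pow(-5, 2))), Mul(Pow(2, Rational(1, 2)), Pow(5, Rational(1, 2)))), 2) = Pow(Add(Add(Rational(24, 7), Mul(Rational(1, 7), 25), Rational(20, 7), Mul(Rational(1, 7), 2, 25)), Pow(10, Rational(1, 2))), 2) = Pow(Add(Add(Rational(24, 7), Rational(25, 7), Rational(20, 7), Rational(50, 7)), Pow(10, Rational(1, 2))), 2) = Pow(Add(17, Pow(10, Rational(1, 2))), 2)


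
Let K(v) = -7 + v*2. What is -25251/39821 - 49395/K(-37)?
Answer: 654970988/1075167 ≈ 609.18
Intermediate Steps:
K(v) = -7 + 2*v
-25251/39821 - 49395/K(-37) = -25251/39821 - 49395/(-7 + 2*(-37)) = -25251*1/39821 - 49395/(-7 - 74) = -25251/39821 - 49395/(-81) = -25251/39821 - 49395*(-1/81) = -25251/39821 + 16465/27 = 654970988/1075167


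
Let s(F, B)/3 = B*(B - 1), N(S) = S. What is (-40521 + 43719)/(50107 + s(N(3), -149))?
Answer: 3198/117157 ≈ 0.027297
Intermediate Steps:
s(F, B) = 3*B*(-1 + B) (s(F, B) = 3*(B*(B - 1)) = 3*(B*(-1 + B)) = 3*B*(-1 + B))
(-40521 + 43719)/(50107 + s(N(3), -149)) = (-40521 + 43719)/(50107 + 3*(-149)*(-1 - 149)) = 3198/(50107 + 3*(-149)*(-150)) = 3198/(50107 + 67050) = 3198/117157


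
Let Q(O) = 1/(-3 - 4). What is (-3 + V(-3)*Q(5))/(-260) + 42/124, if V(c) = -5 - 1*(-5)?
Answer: 2823/8060 ≈ 0.35025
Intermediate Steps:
Q(O) = -⅐ (Q(O) = 1/(-7) = -⅐)
V(c) = 0 (V(c) = -5 + 5 = 0)
(-3 + V(-3)*Q(5))/(-260) + 42/124 = (-3 + 0*(-⅐))/(-260) + 42/124 = (-3 + 0)*(-1/260) + 42*(1/124) = -3*(-1/260) + 21/62 = 3/260 + 21/62 = 2823/8060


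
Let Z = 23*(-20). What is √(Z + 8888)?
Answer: 14*√43 ≈ 91.804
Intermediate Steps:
Z = -460
√(Z + 8888) = √(-460 + 8888) = √8428 = 14*√43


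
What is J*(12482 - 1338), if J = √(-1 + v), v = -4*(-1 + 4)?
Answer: 11144*I*√13 ≈ 40180.0*I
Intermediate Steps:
v = -12 (v = -4*3 = -12)
J = I*√13 (J = √(-1 - 12) = √(-13) = I*√13 ≈ 3.6056*I)
J*(12482 - 1338) = (I*√13)*(12482 - 1338) = (I*√13)*11144 = 11144*I*√13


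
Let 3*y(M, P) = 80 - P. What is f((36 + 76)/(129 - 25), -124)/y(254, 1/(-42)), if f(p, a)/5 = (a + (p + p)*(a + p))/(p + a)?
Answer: 20695500/34910707 ≈ 0.59281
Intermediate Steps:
f(p, a) = 5*(a + 2*p*(a + p))/(a + p) (f(p, a) = 5*((a + (p + p)*(a + p))/(p + a)) = 5*((a + (2*p)*(a + p))/(a + p)) = 5*((a + 2*p*(a + p))/(a + p)) = 5*(a + 2*p*(a + p))/(a + p))
y(M, P) = 80/3 - P/3 (y(M, P) = (80 - P)/3 = 80/3 - P/3)
f((36 + 76)/(129 - 25), -124)/y(254, 1/(-42)) = (5*(-124 + 2*((36 + 76)/(129 - 25))² + 2*(-124)*((36 + 76)/(129 - 25)))/(-124 + (36 + 76)/(129 - 25)))/(80/3 - ⅓/(-42)) = (5*(-124 + 2*(112/104)² + 2*(-124)*(112/104))/(-124 + 112/104))/(80/3 - ⅓*(-1/42)) = (5*(-124 + 2*(112*(1/104))² + 2*(-124)*(112*(1/104)))/(-124 + 112*(1/104)))/(80/3 + 1/126) = (5*(-124 + 2*(14/13)² + 2*(-124)*(14/13))/(-124 + 14/13))/(3361/126) = (5*(-124 + 2*(196/169) - 3472/13)/(-1598/13))*(126/3361) = (5*(-13/1598)*(-124 + 392/169 - 3472/13))*(126/3361) = (5*(-13/1598)*(-65700/169))*(126/3361) = (164250/10387)*(126/3361) = 20695500/34910707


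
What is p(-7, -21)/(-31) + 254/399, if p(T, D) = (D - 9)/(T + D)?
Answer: 14893/24738 ≈ 0.60203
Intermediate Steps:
p(T, D) = (-9 + D)/(D + T)
p(-7, -21)/(-31) + 254/399 = ((-9 - 21)/(-21 - 7))/(-31) + 254/399 = (-30/(-28))*(-1/31) + 254*(1/399) = -1/28*(-30)*(-1/31) + 254/399 = (15/14)*(-1/31) + 254/399 = -15/434 + 254/399 = 14893/24738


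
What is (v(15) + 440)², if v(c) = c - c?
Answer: 193600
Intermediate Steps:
v(c) = 0
(v(15) + 440)² = (0 + 440)² = 440² = 193600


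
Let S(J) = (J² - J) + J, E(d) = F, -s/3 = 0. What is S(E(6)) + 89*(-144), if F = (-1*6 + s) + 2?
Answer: -12800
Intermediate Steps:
s = 0 (s = -3*0 = 0)
F = -4 (F = (-1*6 + 0) + 2 = (-6 + 0) + 2 = -6 + 2 = -4)
E(d) = -4
S(J) = J²
S(E(6)) + 89*(-144) = (-4)² + 89*(-144) = 16 - 12816 = -12800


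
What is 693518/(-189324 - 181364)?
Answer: -346759/185344 ≈ -1.8709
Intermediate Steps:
693518/(-189324 - 181364) = 693518/(-370688) = 693518*(-1/370688) = -346759/185344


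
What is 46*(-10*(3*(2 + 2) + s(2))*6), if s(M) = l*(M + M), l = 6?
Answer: -99360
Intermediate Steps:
s(M) = 12*M (s(M) = 6*(M + M) = 6*(2*M) = 12*M)
46*(-10*(3*(2 + 2) + s(2))*6) = 46*(-10*(3*(2 + 2) + 12*2)*6) = 46*(-10*(3*4 + 24)*6) = 46*(-10*(12 + 24)*6) = 46*(-10*36*6) = 46*(-360*6) = 46*(-2160) = -99360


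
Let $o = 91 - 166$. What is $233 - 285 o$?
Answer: $21608$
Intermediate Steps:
$o = -75$ ($o = 91 - 166 = -75$)
$233 - 285 o = 233 - -21375 = 233 + 21375 = 21608$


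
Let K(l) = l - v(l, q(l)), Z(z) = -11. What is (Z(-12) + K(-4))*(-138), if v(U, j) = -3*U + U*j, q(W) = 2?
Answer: 2622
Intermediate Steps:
K(l) = 2*l (K(l) = l - l*(-3 + 2) = l - l*(-1) = l - (-1)*l = l + l = 2*l)
(Z(-12) + K(-4))*(-138) = (-11 + 2*(-4))*(-138) = (-11 - 8)*(-138) = -19*(-138) = 2622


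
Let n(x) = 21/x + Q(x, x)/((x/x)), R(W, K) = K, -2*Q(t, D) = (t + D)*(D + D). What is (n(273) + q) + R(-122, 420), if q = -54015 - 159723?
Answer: -4710887/13 ≈ -3.6238e+5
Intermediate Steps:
Q(t, D) = -D*(D + t) (Q(t, D) = -(t + D)*(D + D)/2 = -(D + t)*2*D/2 = -D*(D + t))
n(x) = -2*x**2 + 21/x (n(x) = 21/x + (-x*(x + x))/((x/x)) = 21/x - x*2*x/1 = 21/x - 2*x**2*1 = 21/x - 2*x**2 = -2*x**2 + 21/x)
q = -213738
(n(273) + q) + R(-122, 420) = ((21 - 2*273**3)/273 - 213738) + 420 = ((21 - 2*20346417)/273 - 213738) + 420 = ((21 - 40692834)/273 - 213738) + 420 = ((1/273)*(-40692813) - 213738) + 420 = (-1937753/13 - 213738) + 420 = -4716347/13 + 420 = -4710887/13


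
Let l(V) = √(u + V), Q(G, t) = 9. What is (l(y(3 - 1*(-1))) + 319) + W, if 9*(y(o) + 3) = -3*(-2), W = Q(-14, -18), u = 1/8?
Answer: 328 + I*√318/12 ≈ 328.0 + 1.486*I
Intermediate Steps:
u = ⅛ ≈ 0.12500
W = 9
y(o) = -7/3 (y(o) = -3 + (-3*(-2))/9 = -3 + (⅑)*6 = -3 + ⅔ = -7/3)
l(V) = √(⅛ + V)
(l(y(3 - 1*(-1))) + 319) + W = (√(2 + 16*(-7/3))/4 + 319) + 9 = (√(2 - 112/3)/4 + 319) + 9 = (√(-106/3)/4 + 319) + 9 = ((I*√318/3)/4 + 319) + 9 = (I*√318/12 + 319) + 9 = (319 + I*√318/12) + 9 = 328 + I*√318/12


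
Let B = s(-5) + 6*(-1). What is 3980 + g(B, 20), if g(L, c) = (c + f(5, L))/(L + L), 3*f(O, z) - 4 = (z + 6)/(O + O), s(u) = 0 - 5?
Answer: 525233/132 ≈ 3979.0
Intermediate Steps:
s(u) = -5
B = -11 (B = -5 + 6*(-1) = -5 - 6 = -11)
f(O, z) = 4/3 + (6 + z)/(6*O) (f(O, z) = 4/3 + ((z + 6)/(O + O))/3 = 4/3 + ((6 + z)/((2*O)))/3 = 4/3 + ((6 + z)*(1/(2*O)))/3 = 4/3 + ((6 + z)/(2*O))/3 = 4/3 + (6 + z)/(6*O))
g(L, c) = (23/15 + c + L/30)/(2*L) (g(L, c) = (c + (1/6)*(6 + L + 8*5)/5)/(L + L) = (c + (1/6)*(1/5)*(6 + L + 40))/((2*L)) = (c + (1/6)*(1/5)*(46 + L))*(1/(2*L)) = (c + (23/15 + L/30))*(1/(2*L)) = (23/15 + c + L/30)*(1/(2*L)) = (23/15 + c + L/30)/(2*L))
3980 + g(B, 20) = 3980 + (1/60)*(46 - 11 + 30*20)/(-11) = 3980 + (1/60)*(-1/11)*(46 - 11 + 600) = 3980 + (1/60)*(-1/11)*635 = 3980 - 127/132 = 525233/132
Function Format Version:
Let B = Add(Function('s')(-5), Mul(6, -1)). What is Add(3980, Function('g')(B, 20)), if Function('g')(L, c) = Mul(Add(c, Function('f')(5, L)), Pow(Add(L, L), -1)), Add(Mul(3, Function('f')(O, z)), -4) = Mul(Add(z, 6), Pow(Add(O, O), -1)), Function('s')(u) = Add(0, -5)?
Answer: Rational(525233, 132) ≈ 3979.0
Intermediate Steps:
Function('s')(u) = -5
B = -11 (B = Add(-5, Mul(6, -1)) = Add(-5, -6) = -11)
Function('f')(O, z) = Add(Rational(4, 3), Mul(Rational(1, 6), Pow(O, -1), Add(6, z))) (Function('f')(O, z) = Add(Rational(4, 3), Mul(Rational(1, 3), Mul(Add(z, 6), Pow(Add(O, O), -1)))) = Add(Rational(4, 3), Mul(Rational(1, 3), Mul(Add(6, z), Pow(Mul(2, O), -1)))) = Add(Rational(4, 3), Mul(Rational(1, 3), Mul(Add(6, z), Mul(Rational(1, 2), Pow(O, -1))))) = Add(Rational(4, 3), Mul(Rational(1, 3), Mul(Rational(1, 2), Pow(O, -1), Add(6, z)))) = Add(Rational(4, 3), Mul(Rational(1, 6), Pow(O, -1), Add(6, z))))
Function('g')(L, c) = Mul(Rational(1, 2), Pow(L, -1), Add(Rational(23, 15), c, Mul(Rational(1, 30), L))) (Function('g')(L, c) = Mul(Add(c, Mul(Rational(1, 6), Pow(5, -1), Add(6, L, Mul(8, 5)))), Pow(Add(L, L), -1)) = Mul(Add(c, Mul(Rational(1, 6), Rational(1, 5), Add(6, L, 40))), Pow(Mul(2, L), -1)) = Mul(Add(c, Mul(Rational(1, 6), Rational(1, 5), Add(46, L))), Mul(Rational(1, 2), Pow(L, -1))) = Mul(Add(c, Add(Rational(23, 15), Mul(Rational(1, 30), L))), Mul(Rational(1, 2), Pow(L, -1))) = Mul(Add(Rational(23, 15), c, Mul(Rational(1, 30), L)), Mul(Rational(1, 2), Pow(L, -1))) = Mul(Rational(1, 2), Pow(L, -1), Add(Rational(23, 15), c, Mul(Rational(1, 30), L))))
Add(3980, Function('g')(B, 20)) = Add(3980, Mul(Rational(1, 60), Pow(-11, -1), Add(46, -11, Mul(30, 20)))) = Add(3980, Mul(Rational(1, 60), Rational(-1, 11), Add(46, -11, 600))) = Add(3980, Mul(Rational(1, 60), Rational(-1, 11), 635)) = Add(3980, Rational(-127, 132)) = Rational(525233, 132)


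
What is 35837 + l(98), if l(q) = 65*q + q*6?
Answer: 42795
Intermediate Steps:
l(q) = 71*q (l(q) = 65*q + 6*q = 71*q)
35837 + l(98) = 35837 + 71*98 = 35837 + 6958 = 42795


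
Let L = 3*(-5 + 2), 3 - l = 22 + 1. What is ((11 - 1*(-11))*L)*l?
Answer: 3960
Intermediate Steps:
l = -20 (l = 3 - (22 + 1) = 3 - 1*23 = 3 - 23 = -20)
L = -9 (L = 3*(-3) = -9)
((11 - 1*(-11))*L)*l = ((11 - 1*(-11))*(-9))*(-20) = ((11 + 11)*(-9))*(-20) = (22*(-9))*(-20) = -198*(-20) = 3960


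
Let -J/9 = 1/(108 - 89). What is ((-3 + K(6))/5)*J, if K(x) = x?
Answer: -27/95 ≈ -0.28421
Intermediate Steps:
J = -9/19 (J = -9/(108 - 89) = -9/19 ≈ -0.47368)
((-3 + K(6))/5)*J = ((-3 + 6)/5)*(-9/19) = ((⅕)*3)*(-9/19) = (⅗)*(-9/19) = -27/95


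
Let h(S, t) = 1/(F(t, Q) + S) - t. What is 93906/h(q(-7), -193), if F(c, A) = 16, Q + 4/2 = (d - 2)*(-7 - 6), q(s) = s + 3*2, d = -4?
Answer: 704295/1448 ≈ 486.39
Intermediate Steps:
q(s) = 6 + s (q(s) = s + 6 = 6 + s)
Q = 76 (Q = -2 + (-4 - 2)*(-7 - 6) = -2 - 6*(-13) = -2 + 78 = 76)
h(S, t) = 1/(16 + S) - t
93906/h(q(-7), -193) = 93906/(((1 - 16*(-193) - 1*(6 - 7)*(-193))/(16 + (6 - 7)))) = 93906/(((1 + 3088 - 1*(-1)*(-193))/(16 - 1))) = 93906/(((1 + 3088 - 193)/15)) = 93906/(((1/15)*2896)) = 93906/(2896/15) = 93906*(15/2896) = 704295/1448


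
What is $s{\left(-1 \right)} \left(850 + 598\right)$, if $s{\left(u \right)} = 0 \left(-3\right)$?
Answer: $0$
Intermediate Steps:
$s{\left(u \right)} = 0$
$s{\left(-1 \right)} \left(850 + 598\right) = 0 \left(850 + 598\right) = 0 \cdot 1448 = 0$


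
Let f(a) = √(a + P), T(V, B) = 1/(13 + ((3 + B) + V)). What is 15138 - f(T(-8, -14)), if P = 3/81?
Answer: 15138 - I*√42/18 ≈ 15138.0 - 0.36004*I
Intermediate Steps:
P = 1/27 (P = 3*(1/81) = 1/27 ≈ 0.037037)
T(V, B) = 1/(16 + B + V) (T(V, B) = 1/(13 + (3 + B + V)) = 1/(16 + B + V))
f(a) = √(1/27 + a) (f(a) = √(a + 1/27) = √(1/27 + a))
15138 - f(T(-8, -14)) = 15138 - √(3 + 81/(16 - 14 - 8))/9 = 15138 - √(3 + 81/(-6))/9 = 15138 - √(3 + 81*(-⅙))/9 = 15138 - √(3 - 27/2)/9 = 15138 - √(-21/2)/9 = 15138 - I*√42/2/9 = 15138 - I*√42/18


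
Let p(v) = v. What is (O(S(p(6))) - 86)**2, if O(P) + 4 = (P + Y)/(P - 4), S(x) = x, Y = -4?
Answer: 7921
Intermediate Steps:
O(P) = -3 (O(P) = -4 + (P - 4)/(P - 4) = -4 + (-4 + P)/(-4 + P) = -4 + 1 = -3)
(O(S(p(6))) - 86)**2 = (-3 - 86)**2 = (-89)**2 = 7921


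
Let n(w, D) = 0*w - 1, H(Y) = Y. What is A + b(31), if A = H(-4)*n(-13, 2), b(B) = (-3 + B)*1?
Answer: 32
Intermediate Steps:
b(B) = -3 + B
n(w, D) = -1 (n(w, D) = 0 - 1 = -1)
A = 4 (A = -4*(-1) = 4)
A + b(31) = 4 + (-3 + 31) = 4 + 28 = 32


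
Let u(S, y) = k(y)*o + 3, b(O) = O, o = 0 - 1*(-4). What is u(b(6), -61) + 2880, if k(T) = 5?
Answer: 2903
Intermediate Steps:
o = 4 (o = 0 + 4 = 4)
u(S, y) = 23 (u(S, y) = 5*4 + 3 = 20 + 3 = 23)
u(b(6), -61) + 2880 = 23 + 2880 = 2903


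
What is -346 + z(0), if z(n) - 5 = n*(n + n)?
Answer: -341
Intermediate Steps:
z(n) = 5 + 2*n² (z(n) = 5 + n*(n + n) = 5 + n*(2*n) = 5 + 2*n²)
-346 + z(0) = -346 + (5 + 2*0²) = -346 + (5 + 2*0) = -346 + (5 + 0) = -346 + 5 = -341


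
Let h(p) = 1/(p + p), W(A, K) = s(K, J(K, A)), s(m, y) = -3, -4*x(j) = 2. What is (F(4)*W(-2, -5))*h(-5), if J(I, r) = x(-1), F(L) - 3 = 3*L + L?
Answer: 57/10 ≈ 5.7000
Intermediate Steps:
F(L) = 3 + 4*L (F(L) = 3 + (3*L + L) = 3 + 4*L)
x(j) = -½ (x(j) = -¼*2 = -½)
J(I, r) = -½
W(A, K) = -3
h(p) = 1/(2*p)
(F(4)*W(-2, -5))*h(-5) = ((3 + 4*4)*(-3))*((½)/(-5)) = ((3 + 16)*(-3))*((½)*(-⅕)) = (19*(-3))*(-⅒) = -57*(-⅒) = 57/10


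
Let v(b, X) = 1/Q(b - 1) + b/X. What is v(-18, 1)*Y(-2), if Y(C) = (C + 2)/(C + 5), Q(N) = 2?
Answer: 0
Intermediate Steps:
Y(C) = (2 + C)/(5 + C)
v(b, X) = ½ + b/X (v(b, X) = 1/2 + b/X = 1*(½) + b/X = ½ + b/X)
v(-18, 1)*Y(-2) = ((-18 + (½)*1)/1)*((2 - 2)/(5 - 2)) = (1*(-18 + ½))*(0/3) = (1*(-35/2))*((⅓)*0) = -35/2*0 = 0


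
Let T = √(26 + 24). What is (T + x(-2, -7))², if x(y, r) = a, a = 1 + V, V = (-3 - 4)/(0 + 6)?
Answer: 1801/36 - 5*√2/3 ≈ 47.671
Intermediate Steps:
V = -7/6 ≈ -1.1667
a = -⅙ (a = 1 - 7/6 = -⅙ ≈ -0.16667)
x(y, r) = -⅙
T = 5*√2 (T = √50 = 5*√2 ≈ 7.0711)
(T + x(-2, -7))² = (5*√2 - ⅙)² = (-⅙ + 5*√2)²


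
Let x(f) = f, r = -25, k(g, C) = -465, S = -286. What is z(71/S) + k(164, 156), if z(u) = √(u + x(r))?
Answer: -465 + I*√2065206/286 ≈ -465.0 + 5.0248*I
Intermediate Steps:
z(u) = √(-25 + u) (z(u) = √(u - 25) = √(-25 + u))
z(71/S) + k(164, 156) = √(-25 + 71/(-286)) - 465 = √(-25 + 71*(-1/286)) - 465 = √(-25 - 71/286) - 465 = √(-7221/286) - 465 = I*√2065206/286 - 465 = -465 + I*√2065206/286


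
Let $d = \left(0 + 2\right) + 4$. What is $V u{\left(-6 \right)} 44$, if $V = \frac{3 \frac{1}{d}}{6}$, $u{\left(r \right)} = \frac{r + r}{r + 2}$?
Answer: $11$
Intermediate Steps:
$d = 6$ ($d = 2 + 4 = 6$)
$u{\left(r \right)} = \frac{2 r}{2 + r}$
$V = \frac{1}{12}$ ($V = \frac{3 \cdot \frac{1}{6}}{6} = 3 \cdot \frac{1}{6} \cdot \frac{1}{6} = \frac{1}{2} \cdot \frac{1}{6} = \frac{1}{12} \approx 0.083333$)
$V u{\left(-6 \right)} 44 = \frac{2 \left(-6\right) \frac{1}{2 - 6}}{12} \cdot 44 = \frac{2 \left(-6\right) \frac{1}{-4}}{12} \cdot 44 = \frac{2 \left(-6\right) \left(- \frac{1}{4}\right)}{12} \cdot 44 = \frac{1}{12} \cdot 3 \cdot 44 = \frac{1}{4} \cdot 44 = 11$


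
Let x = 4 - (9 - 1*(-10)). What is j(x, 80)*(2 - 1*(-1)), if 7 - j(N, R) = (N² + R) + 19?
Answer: -951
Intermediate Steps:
x = -15 (x = 4 - (9 + 10) = 4 - 1*19 = 4 - 19 = -15)
j(N, R) = -12 - R - N² (j(N, R) = 7 - ((N² + R) + 19) = 7 - ((R + N²) + 19) = 7 - (19 + R + N²) = 7 + (-19 - R - N²) = -12 - R - N²)
j(x, 80)*(2 - 1*(-1)) = (-12 - 1*80 - 1*(-15)²)*(2 - 1*(-1)) = (-12 - 80 - 1*225)*(2 + 1) = (-12 - 80 - 225)*3 = -317*3 = -951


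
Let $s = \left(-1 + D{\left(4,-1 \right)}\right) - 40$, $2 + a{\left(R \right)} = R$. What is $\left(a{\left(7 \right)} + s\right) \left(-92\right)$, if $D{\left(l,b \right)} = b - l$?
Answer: $3772$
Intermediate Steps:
$a{\left(R \right)} = -2 + R$
$s = -46$ ($s = \left(-1 - 5\right) - 40 = -6 - 40 = -46$)
$\left(a{\left(7 \right)} + s\right) \left(-92\right) = \left(\left(-2 + 7\right) - 46\right) \left(-92\right) = \left(5 - 46\right) \left(-92\right) = \left(-41\right) \left(-92\right) = 3772$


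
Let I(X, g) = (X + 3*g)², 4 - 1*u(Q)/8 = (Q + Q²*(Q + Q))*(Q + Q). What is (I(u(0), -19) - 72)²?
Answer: 305809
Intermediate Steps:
u(Q) = 32 - 16*Q*(Q + 2*Q³) (u(Q) = 32 - 8*(Q + Q²*(Q + Q))*(Q + Q) = 32 - 8*(Q + Q²*(2*Q))*2*Q = 32 - 8*(Q + 2*Q³)*2*Q = 32 - 16*Q*(Q + 2*Q³))
(I(u(0), -19) - 72)² = (((32 - 32*0⁴ - 16*0²) + 3*(-19))² - 72)² = (((32 - 32*0 - 16*0) - 57)² - 72)² = (((32 + 0 + 0) - 57)² - 72)² = ((32 - 57)² - 72)² = ((-25)² - 72)² = (625 - 72)² = 553² = 305809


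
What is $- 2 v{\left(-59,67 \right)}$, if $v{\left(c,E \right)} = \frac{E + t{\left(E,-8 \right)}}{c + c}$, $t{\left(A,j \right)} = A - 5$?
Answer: $\frac{129}{59} \approx 2.1864$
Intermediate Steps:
$t{\left(A,j \right)} = -5 + A$ ($t{\left(A,j \right)} = A - 5 = -5 + A$)
$v{\left(c,E \right)} = \frac{-5 + 2 E}{2 c}$ ($v{\left(c,E \right)} = \frac{E + \left(-5 + E\right)}{c + c} = \frac{-5 + 2 E}{2 c}$)
$- 2 v{\left(-59,67 \right)} = - 2 \frac{- \frac{5}{2} + 67}{-59} = - 2 \left(\left(- \frac{1}{59}\right) \frac{129}{2}\right) = \left(-2\right) \left(- \frac{129}{118}\right) = \frac{129}{59}$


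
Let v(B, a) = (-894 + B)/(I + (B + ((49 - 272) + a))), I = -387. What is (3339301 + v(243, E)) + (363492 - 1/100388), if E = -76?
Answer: 164670246124157/44471884 ≈ 3.7028e+6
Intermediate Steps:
v(B, a) = (-894 + B)/(-610 + B + a) (v(B, a) = (-894 + B)/(-387 + (B + ((49 - 272) + a))) = (-894 + B)/(-387 + (B + (-223 + a))) = (-894 + B)/(-387 + (-223 + B + a)) = (-894 + B)/(-610 + B + a))
(3339301 + v(243, E)) + (363492 - 1/100388) = (3339301 + (-894 + 243)/(-610 + 243 - 76)) + (363492 - 1/100388) = (3339301 - 651/(-443)) + (363492 - 1*1/100388) = (3339301 - 1/443*(-651)) + (363492 - 1/100388) = (3339301 + 651/443) + 36490234895/100388 = 1479310994/443 + 36490234895/100388 = 164670246124157/44471884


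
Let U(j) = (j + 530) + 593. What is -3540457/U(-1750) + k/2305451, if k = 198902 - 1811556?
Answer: 8161338997049/1445517777 ≈ 5646.0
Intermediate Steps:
k = -1612654
U(j) = 1123 + j (U(j) = (530 + j) + 593 = 1123 + j)
-3540457/U(-1750) + k/2305451 = -3540457/(1123 - 1750) - 1612654/2305451 = -3540457/(-627) - 1612654*1/2305451 = -3540457*(-1/627) - 1612654/2305451 = 3540457/627 - 1612654/2305451 = 8161338997049/1445517777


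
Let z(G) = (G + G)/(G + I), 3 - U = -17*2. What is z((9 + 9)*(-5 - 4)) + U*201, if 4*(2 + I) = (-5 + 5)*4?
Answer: 304998/41 ≈ 7439.0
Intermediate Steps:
I = -2 (I = -2 + ((-5 + 5)*4)/4 = -2 + (0*4)/4 = -2 + (¼)*0 = -2 + 0 = -2)
U = 37 (U = 3 - (-17)*2 = 3 - 1*(-34) = 3 + 34 = 37)
z(G) = 2*G/(-2 + G) (z(G) = (G + G)/(G - 2) = (2*G)/(-2 + G) = 2*G/(-2 + G))
z((9 + 9)*(-5 - 4)) + U*201 = 2*((9 + 9)*(-5 - 4))/(-2 + (9 + 9)*(-5 - 4)) + 37*201 = 2*(18*(-9))/(-2 + 18*(-9)) + 7437 = 2*(-162)/(-2 - 162) + 7437 = 2*(-162)/(-164) + 7437 = 2*(-162)*(-1/164) + 7437 = 81/41 + 7437 = 304998/41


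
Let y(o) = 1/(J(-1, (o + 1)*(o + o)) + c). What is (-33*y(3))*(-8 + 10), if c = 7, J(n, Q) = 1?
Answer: -33/4 ≈ -8.2500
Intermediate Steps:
y(o) = ⅛ (y(o) = 1/(1 + 7) = 1/8 = ⅛)
(-33*y(3))*(-8 + 10) = (-33*⅛)*(-8 + 10) = -33/8*2 = -33/4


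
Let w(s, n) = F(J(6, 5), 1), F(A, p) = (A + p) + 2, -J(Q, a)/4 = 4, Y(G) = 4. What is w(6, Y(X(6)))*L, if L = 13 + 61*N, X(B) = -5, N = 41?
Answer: -32682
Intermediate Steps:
L = 2514 (L = 13 + 61*41 = 13 + 2501 = 2514)
J(Q, a) = -16 (J(Q, a) = -4*4 = -16)
F(A, p) = 2 + A + p
w(s, n) = -13 (w(s, n) = 2 - 16 + 1 = -13)
w(6, Y(X(6)))*L = -13*2514 = -32682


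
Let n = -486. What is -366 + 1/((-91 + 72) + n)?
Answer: -184831/505 ≈ -366.00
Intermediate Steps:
-366 + 1/((-91 + 72) + n) = -366 + 1/((-91 + 72) - 486) = -366 + 1/(-19 - 486) = -366 + 1/(-505) = -366 - 1/505 = -184831/505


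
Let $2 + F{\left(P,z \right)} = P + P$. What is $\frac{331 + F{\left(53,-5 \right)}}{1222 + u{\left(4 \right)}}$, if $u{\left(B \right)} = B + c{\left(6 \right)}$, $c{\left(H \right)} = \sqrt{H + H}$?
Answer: $\frac{266655}{751532} - \frac{435 \sqrt{3}}{751532} \approx 0.35381$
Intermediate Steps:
$F{\left(P,z \right)} = -2 + 2 P$ ($F{\left(P,z \right)} = -2 + \left(P + P\right) = -2 + 2 P$)
$c{\left(H \right)} = \sqrt{2} \sqrt{H}$ ($c{\left(H \right)} = \sqrt{2 H} = \sqrt{2} \sqrt{H}$)
$u{\left(B \right)} = B + 2 \sqrt{3}$ ($u{\left(B \right)} = B + \sqrt{2} \sqrt{6} = B + 2 \sqrt{3}$)
$\frac{331 + F{\left(53,-5 \right)}}{1222 + u{\left(4 \right)}} = \frac{331 + \left(-2 + 2 \cdot 53\right)}{1222 + \left(4 + 2 \sqrt{3}\right)} = \frac{331 + \left(-2 + 106\right)}{1226 + 2 \sqrt{3}} = \frac{331 + 104}{1226 + 2 \sqrt{3}} = \frac{435}{1226 + 2 \sqrt{3}}$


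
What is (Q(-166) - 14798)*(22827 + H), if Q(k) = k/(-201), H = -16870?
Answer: -17717500024/201 ≈ -8.8147e+7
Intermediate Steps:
Q(k) = -k/201 (Q(k) = k*(-1/201) = -k/201)
(Q(-166) - 14798)*(22827 + H) = (-1/201*(-166) - 14798)*(22827 - 16870) = (166/201 - 14798)*5957 = -2974232/201*5957 = -17717500024/201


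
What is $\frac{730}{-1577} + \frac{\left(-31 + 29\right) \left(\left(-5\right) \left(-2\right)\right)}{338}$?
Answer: $- \frac{139140}{266513} \approx -0.52208$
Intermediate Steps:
$\frac{730}{-1577} + \frac{\left(-31 + 29\right) \left(\left(-5\right) \left(-2\right)\right)}{338} = 730 \left(- \frac{1}{1577}\right) + \left(-2\right) 10 \cdot \frac{1}{338} = - \frac{730}{1577} - \frac{10}{169} = - \frac{139140}{266513}$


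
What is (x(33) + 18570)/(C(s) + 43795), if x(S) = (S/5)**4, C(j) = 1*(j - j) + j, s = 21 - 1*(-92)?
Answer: 4264057/9147500 ≈ 0.46614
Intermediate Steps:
s = 113 (s = 21 + 92 = 113)
C(j) = j (C(j) = 1*0 + j = 0 + j = j)
x(S) = S**4/625 (x(S) = (S*(1/5))**4 = (S/5)**4 = S**4/625)
(x(33) + 18570)/(C(s) + 43795) = ((1/625)*33**4 + 18570)/(113 + 43795) = ((1/625)*1185921 + 18570)/43908 = (1185921/625 + 18570)*(1/43908) = (12792171/625)*(1/43908) = 4264057/9147500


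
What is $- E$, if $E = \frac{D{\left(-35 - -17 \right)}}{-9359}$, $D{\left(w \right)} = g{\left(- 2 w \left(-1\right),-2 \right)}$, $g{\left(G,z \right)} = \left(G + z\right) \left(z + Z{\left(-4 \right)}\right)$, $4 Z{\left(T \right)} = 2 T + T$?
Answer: $\frac{190}{9359} \approx 0.020301$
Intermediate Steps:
$Z{\left(T \right)} = \frac{3 T}{4}$ ($Z{\left(T \right)} = \frac{2 T + T}{4} = \frac{3 T}{4}$)
$g{\left(G,z \right)} = \left(-3 + z\right) \left(G + z\right)$ ($g{\left(G,z \right)} = \left(G + z\right) \left(z + \frac{3}{4} \left(-4\right)\right) = \left(G + z\right) \left(z - 3\right) = \left(G + z\right) \left(-3 + z\right) = \left(-3 + z\right) \left(G + z\right)$)
$D{\left(w \right)} = 10 - 10 w$ ($D{\left(w \right)} = \left(-2\right)^{2} - 3 - 2 w \left(-1\right) - -6 + - 2 w \left(-1\right) \left(-2\right) = 4 - 3 \cdot 2 w + 6 + 2 w \left(-2\right) = 4 - 6 w + 6 - 4 w = 10 - 10 w$)
$E = - \frac{190}{9359}$ ($E = \frac{10 - 10 \left(-35 - -17\right)}{-9359} = \left(10 - 10 \left(-35 + 17\right)\right) \left(- \frac{1}{9359}\right) = \left(10 - -180\right) \left(- \frac{1}{9359}\right) = \left(10 + 180\right) \left(- \frac{1}{9359}\right) = 190 \left(- \frac{1}{9359}\right) = - \frac{190}{9359} \approx -0.020301$)
$- E = \left(-1\right) \left(- \frac{190}{9359}\right) = \frac{190}{9359}$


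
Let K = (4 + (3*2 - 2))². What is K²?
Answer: 4096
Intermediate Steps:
K = 64 (K = (4 + (6 - 2))² = (4 + 4)² = 8² = 64)
K² = 64² = 4096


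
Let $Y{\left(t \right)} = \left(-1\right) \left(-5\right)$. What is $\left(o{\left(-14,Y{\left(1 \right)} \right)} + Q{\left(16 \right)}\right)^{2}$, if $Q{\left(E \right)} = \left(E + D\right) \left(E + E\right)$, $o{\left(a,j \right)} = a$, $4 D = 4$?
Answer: $280900$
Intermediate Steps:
$D = 1$ ($D = \frac{1}{4} \cdot 4 = 1$)
$Y{\left(t \right)} = 5$
$Q{\left(E \right)} = 2 E \left(1 + E\right)$ ($Q{\left(E \right)} = \left(E + 1\right) \left(E + E\right) = \left(1 + E\right) 2 E = 2 E \left(1 + E\right)$)
$\left(o{\left(-14,Y{\left(1 \right)} \right)} + Q{\left(16 \right)}\right)^{2} = \left(-14 + 2 \cdot 16 \left(1 + 16\right)\right)^{2} = \left(-14 + 2 \cdot 16 \cdot 17\right)^{2} = \left(-14 + 544\right)^{2} = 530^{2} = 280900$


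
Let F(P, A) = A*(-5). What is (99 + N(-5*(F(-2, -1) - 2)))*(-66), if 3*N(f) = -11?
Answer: -6292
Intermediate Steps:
F(P, A) = -5*A
N(f) = -11/3 (N(f) = (1/3)*(-11) = -11/3)
(99 + N(-5*(F(-2, -1) - 2)))*(-66) = (99 - 11/3)*(-66) = (286/3)*(-66) = -6292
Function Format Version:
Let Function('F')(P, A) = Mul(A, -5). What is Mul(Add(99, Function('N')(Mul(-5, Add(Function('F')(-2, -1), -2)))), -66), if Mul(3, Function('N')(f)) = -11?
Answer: -6292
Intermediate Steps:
Function('F')(P, A) = Mul(-5, A)
Function('N')(f) = Rational(-11, 3) (Function('N')(f) = Mul(Rational(1, 3), -11) = Rational(-11, 3))
Mul(Add(99, Function('N')(Mul(-5, Add(Function('F')(-2, -1), -2)))), -66) = Mul(Add(99, Rational(-11, 3)), -66) = Mul(Rational(286, 3), -66) = -6292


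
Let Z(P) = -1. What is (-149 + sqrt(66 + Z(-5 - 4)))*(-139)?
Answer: 20711 - 139*sqrt(65) ≈ 19590.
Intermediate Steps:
(-149 + sqrt(66 + Z(-5 - 4)))*(-139) = (-149 + sqrt(66 - 1))*(-139) = (-149 + sqrt(65))*(-139) = 20711 - 139*sqrt(65)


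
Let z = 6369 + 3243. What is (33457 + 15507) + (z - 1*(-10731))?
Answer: 69307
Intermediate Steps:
z = 9612
(33457 + 15507) + (z - 1*(-10731)) = (33457 + 15507) + (9612 - 1*(-10731)) = 48964 + (9612 + 10731) = 48964 + 20343 = 69307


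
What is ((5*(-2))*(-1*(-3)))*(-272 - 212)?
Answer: 14520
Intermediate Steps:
((5*(-2))*(-1*(-3)))*(-272 - 212) = -10*3*(-484) = -30*(-484) = 14520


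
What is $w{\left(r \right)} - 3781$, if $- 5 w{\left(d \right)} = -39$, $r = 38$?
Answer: $- \frac{18866}{5} \approx -3773.2$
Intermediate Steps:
$w{\left(d \right)} = \frac{39}{5}$ ($w{\left(d \right)} = \left(- \frac{1}{5}\right) \left(-39\right) = \frac{39}{5}$)
$w{\left(r \right)} - 3781 = \frac{39}{5} - 3781 = - \frac{18866}{5}$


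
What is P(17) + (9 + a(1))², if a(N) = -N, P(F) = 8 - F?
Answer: 55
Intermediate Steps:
P(17) + (9 + a(1))² = (8 - 1*17) + (9 - 1*1)² = (8 - 17) + (9 - 1)² = -9 + 8² = -9 + 64 = 55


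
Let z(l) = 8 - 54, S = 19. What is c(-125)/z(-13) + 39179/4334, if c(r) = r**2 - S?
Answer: -32917085/99682 ≈ -330.22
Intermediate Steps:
z(l) = -46
c(r) = -19 + r**2 (c(r) = r**2 - 1*19 = r**2 - 19 = -19 + r**2)
c(-125)/z(-13) + 39179/4334 = (-19 + (-125)**2)/(-46) + 39179/4334 = (-19 + 15625)*(-1/46) + 39179*(1/4334) = 15606*(-1/46) + 39179/4334 = -7803/23 + 39179/4334 = -32917085/99682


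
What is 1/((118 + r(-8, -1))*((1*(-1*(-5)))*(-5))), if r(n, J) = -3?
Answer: -1/2875 ≈ -0.00034783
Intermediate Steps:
1/((118 + r(-8, -1))*((1*(-1*(-5)))*(-5))) = 1/((118 - 3)*((1*(-1*(-5)))*(-5))) = 1/(115*((1*5)*(-5))) = 1/(115*(5*(-5))) = 1/(115*(-25)) = 1/(-2875) = -1/2875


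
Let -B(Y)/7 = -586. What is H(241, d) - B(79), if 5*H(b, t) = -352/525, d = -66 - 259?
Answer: -10768102/2625 ≈ -4102.1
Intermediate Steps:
d = -325
H(b, t) = -352/2625 (H(b, t) = (-352/525)/5 = (-352*1/525)/5 = (⅕)*(-352/525) = -352/2625)
B(Y) = 4102 (B(Y) = -7*(-586) = 4102)
H(241, d) - B(79) = -352/2625 - 1*4102 = -352/2625 - 4102 = -10768102/2625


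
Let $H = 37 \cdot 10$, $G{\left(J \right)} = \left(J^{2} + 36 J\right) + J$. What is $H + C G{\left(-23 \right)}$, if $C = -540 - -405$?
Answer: $43840$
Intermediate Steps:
$C = -135$ ($C = -540 + 405 = -135$)
$G{\left(J \right)} = J^{2} + 37 J$
$H = 370$
$H + C G{\left(-23 \right)} = 370 - 135 \left(- 23 \left(37 - 23\right)\right) = 370 - 135 \left(\left(-23\right) 14\right) = 370 - -43470 = 370 + 43470 = 43840$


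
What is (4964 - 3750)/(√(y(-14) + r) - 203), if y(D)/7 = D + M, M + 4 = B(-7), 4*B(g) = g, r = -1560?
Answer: -985768/171629 - 2428*I*√6793/171629 ≈ -5.7436 - 1.166*I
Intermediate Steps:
B(g) = g/4
M = -23/4 (M = -4 + (¼)*(-7) = -4 - 7/4 = -23/4 ≈ -5.7500)
y(D) = -161/4 + 7*D (y(D) = 7*(D - 23/4) = 7*(-23/4 + D) = -161/4 + 7*D)
(4964 - 3750)/(√(y(-14) + r) - 203) = (4964 - 3750)/(√((-161/4 + 7*(-14)) - 1560) - 203) = 1214/(√((-161/4 - 98) - 1560) - 203) = 1214/(√(-553/4 - 1560) - 203) = 1214/(√(-6793/4) - 203) = 1214/(I*√6793/2 - 203) = 1214/(-203 + I*√6793/2)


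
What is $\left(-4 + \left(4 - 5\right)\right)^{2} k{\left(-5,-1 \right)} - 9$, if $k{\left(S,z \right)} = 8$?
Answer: $191$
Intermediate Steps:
$\left(-4 + \left(4 - 5\right)\right)^{2} k{\left(-5,-1 \right)} - 9 = \left(-4 + \left(4 - 5\right)\right)^{2} \cdot 8 - 9 = \left(-4 - 1\right)^{2} \cdot 8 - 9 = \left(-5\right)^{2} \cdot 8 - 9 = 25 \cdot 8 - 9 = 200 - 9 = 191$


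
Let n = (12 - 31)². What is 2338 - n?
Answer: 1977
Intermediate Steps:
n = 361 (n = (-19)² = 361)
2338 - n = 2338 - 1*361 = 2338 - 361 = 1977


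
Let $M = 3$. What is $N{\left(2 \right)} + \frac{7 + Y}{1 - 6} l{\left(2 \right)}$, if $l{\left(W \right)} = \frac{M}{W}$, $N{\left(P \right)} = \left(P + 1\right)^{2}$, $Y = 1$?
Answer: $\frac{33}{5} \approx 6.6$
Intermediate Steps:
$N{\left(P \right)} = \left(1 + P\right)^{2}$
$l{\left(W \right)} = \frac{3}{W}$
$N{\left(2 \right)} + \frac{7 + Y}{1 - 6} l{\left(2 \right)} = \left(1 + 2\right)^{2} + \frac{7 + 1}{1 - 6} \cdot \frac{3}{2} = 3^{2} + \frac{8}{-5} \cdot 3 \cdot \frac{1}{2} = 9 + 8 \left(- \frac{1}{5}\right) \frac{3}{2} = 9 - \frac{12}{5} = \frac{33}{5}$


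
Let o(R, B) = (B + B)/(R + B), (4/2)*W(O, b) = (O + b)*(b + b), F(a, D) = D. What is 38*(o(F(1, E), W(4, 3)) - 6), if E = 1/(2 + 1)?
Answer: -2451/16 ≈ -153.19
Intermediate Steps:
E = 1/3 ≈ 0.33333
W(O, b) = b*(O + b) (W(O, b) = ((O + b)*(b + b))/2 = ((O + b)*(2*b))/2 = (2*b*(O + b))/2 = b*(O + b))
o(R, B) = 2*B/(B + R) (o(R, B) = (2*B)/(B + R) = 2*B/(B + R))
38*(o(F(1, E), W(4, 3)) - 6) = 38*(2*(3*(4 + 3))/(3*(4 + 3) + 1/3) - 6) = 38*(2*(3*7)/(3*7 + 1/3) - 6) = 38*(2*21/(21 + 1/3) - 6) = 38*(2*21/(64/3) - 6) = 38*(2*21*(3/64) - 6) = 38*(63/32 - 6) = 38*(-129/32) = -2451/16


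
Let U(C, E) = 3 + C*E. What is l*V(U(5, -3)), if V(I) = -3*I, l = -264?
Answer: -9504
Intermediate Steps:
l*V(U(5, -3)) = -(-792)*(3 + 5*(-3)) = -(-792)*(3 - 15) = -(-792)*(-12) = -264*36 = -9504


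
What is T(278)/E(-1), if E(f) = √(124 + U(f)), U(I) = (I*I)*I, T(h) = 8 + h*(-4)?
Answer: -368*√123/41 ≈ -99.544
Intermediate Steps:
T(h) = 8 - 4*h
U(I) = I³ (U(I) = I²*I = I³)
E(f) = √(124 + f³)
T(278)/E(-1) = (8 - 4*278)/(√(124 + (-1)³)) = (8 - 1112)/(√(124 - 1)) = -1104*√123/123 = -368*√123/41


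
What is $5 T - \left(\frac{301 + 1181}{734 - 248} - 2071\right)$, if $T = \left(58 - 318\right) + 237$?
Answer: $\frac{158189}{81} \approx 1953.0$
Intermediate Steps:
$T = -23$ ($T = -260 + 237 = -23$)
$5 T - \left(\frac{301 + 1181}{734 - 248} - 2071\right) = 5 \left(-23\right) - \left(\frac{301 + 1181}{734 - 248} - 2071\right) = -115 - \left(\frac{1482}{486} - 2071\right) = -115 - \left(1482 \cdot \frac{1}{486} - 2071\right) = -115 - \left(\frac{247}{81} - 2071\right) = -115 - - \frac{167504}{81} = -115 + \frac{167504}{81} = \frac{158189}{81}$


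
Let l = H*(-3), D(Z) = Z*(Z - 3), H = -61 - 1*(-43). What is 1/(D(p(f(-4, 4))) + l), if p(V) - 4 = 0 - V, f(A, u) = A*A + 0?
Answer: 1/234 ≈ 0.0042735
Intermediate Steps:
f(A, u) = A**2 (f(A, u) = A**2 + 0 = A**2)
p(V) = 4 - V (p(V) = 4 + (0 - V) = 4 - V)
H = -18 (H = -61 + 43 = -18)
D(Z) = Z*(-3 + Z)
l = 54 (l = -18*(-3) = 54)
1/(D(p(f(-4, 4))) + l) = 1/((4 - 1*(-4)**2)*(-3 + (4 - 1*(-4)**2)) + 54) = 1/((4 - 1*16)*(-3 + (4 - 1*16)) + 54) = 1/((4 - 16)*(-3 + (4 - 16)) + 54) = 1/(-12*(-3 - 12) + 54) = 1/(-12*(-15) + 54) = 1/(180 + 54) = 1/234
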